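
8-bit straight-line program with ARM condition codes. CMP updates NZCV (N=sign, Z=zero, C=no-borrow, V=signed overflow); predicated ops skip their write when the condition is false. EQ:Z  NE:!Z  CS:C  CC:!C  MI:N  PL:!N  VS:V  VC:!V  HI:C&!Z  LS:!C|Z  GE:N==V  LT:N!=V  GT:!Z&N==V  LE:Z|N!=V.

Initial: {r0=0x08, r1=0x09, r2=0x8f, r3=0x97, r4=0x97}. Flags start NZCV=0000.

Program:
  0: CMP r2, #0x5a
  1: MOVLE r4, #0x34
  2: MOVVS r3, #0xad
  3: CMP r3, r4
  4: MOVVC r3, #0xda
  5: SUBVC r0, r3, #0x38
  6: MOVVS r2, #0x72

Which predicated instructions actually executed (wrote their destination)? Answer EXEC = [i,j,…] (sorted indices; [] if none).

EXEC = [1,2,6]

0: ✓ CMP  NZCV=0011
1: ✓ MOVLE  r4←0x34
2: ✓ MOVVS  r3←0xad
3: ✓ CMP  NZCV=0011
4: · MOVVC
5: · SUBVC
6: ✓ MOVVS  r2←0x72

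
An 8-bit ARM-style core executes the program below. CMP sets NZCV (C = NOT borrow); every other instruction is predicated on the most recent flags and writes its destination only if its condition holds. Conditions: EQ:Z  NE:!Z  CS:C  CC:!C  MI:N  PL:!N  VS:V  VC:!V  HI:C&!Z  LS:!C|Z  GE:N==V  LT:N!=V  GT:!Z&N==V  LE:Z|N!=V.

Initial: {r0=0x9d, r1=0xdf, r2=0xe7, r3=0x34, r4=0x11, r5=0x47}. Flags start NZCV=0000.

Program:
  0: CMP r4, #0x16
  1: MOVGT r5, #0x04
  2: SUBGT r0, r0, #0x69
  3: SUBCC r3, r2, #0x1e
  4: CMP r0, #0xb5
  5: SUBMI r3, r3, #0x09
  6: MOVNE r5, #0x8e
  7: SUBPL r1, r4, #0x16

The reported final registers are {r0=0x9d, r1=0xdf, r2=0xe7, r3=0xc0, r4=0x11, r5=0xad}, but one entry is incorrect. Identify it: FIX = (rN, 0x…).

FIX = (r5, 0x8e)

[0] flags=1000 → (cmp)
[1] flags=1000 GT?F → skip
[2] flags=1000 GT?F → skip
[3] flags=1000 CC?T → r3=0xc9
[4] flags=1000 → (cmp)
[5] flags=1000 MI?T → r3=0xc0
[6] flags=1000 NE?T → r5=0x8e
[7] flags=1000 PL?F → skip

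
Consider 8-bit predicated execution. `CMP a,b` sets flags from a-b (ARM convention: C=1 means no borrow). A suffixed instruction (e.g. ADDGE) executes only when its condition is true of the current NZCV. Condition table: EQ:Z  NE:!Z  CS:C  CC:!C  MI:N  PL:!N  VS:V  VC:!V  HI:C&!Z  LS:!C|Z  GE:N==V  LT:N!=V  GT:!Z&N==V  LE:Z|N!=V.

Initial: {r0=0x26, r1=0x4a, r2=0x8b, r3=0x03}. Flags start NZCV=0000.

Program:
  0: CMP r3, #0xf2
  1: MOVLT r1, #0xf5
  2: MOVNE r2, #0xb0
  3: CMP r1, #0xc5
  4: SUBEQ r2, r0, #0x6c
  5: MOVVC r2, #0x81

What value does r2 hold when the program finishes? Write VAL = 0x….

[0] flags=0000 → (cmp)
[1] flags=0000 LT?F → skip
[2] flags=0000 NE?T → r2=0xb0
[3] flags=1001 → (cmp)
[4] flags=1001 EQ?F → skip
[5] flags=1001 VC?F → skip

VAL = 0xb0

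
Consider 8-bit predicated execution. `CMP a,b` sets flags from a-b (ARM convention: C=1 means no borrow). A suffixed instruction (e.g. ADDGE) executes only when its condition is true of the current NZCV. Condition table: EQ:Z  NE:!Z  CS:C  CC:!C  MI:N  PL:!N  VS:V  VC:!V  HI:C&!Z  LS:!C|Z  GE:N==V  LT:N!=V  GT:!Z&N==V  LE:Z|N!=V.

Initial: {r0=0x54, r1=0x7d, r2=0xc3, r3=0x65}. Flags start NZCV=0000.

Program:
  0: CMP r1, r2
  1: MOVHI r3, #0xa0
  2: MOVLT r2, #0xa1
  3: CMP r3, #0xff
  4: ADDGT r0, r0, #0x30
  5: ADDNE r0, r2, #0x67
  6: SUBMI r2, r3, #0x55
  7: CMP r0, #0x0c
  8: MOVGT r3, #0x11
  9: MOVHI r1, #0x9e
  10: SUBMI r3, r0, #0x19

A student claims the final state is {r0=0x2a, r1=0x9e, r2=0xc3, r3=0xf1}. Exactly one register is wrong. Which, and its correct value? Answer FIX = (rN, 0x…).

[0] flags=1001 → (cmp)
[1] flags=1001 HI?F → skip
[2] flags=1001 LT?F → skip
[3] flags=0000 → (cmp)
[4] flags=0000 GT?T → r0=0x84
[5] flags=0000 NE?T → r0=0x2a
[6] flags=0000 MI?F → skip
[7] flags=0010 → (cmp)
[8] flags=0010 GT?T → r3=0x11
[9] flags=0010 HI?T → r1=0x9e
[10] flags=0010 MI?F → skip

FIX = (r3, 0x11)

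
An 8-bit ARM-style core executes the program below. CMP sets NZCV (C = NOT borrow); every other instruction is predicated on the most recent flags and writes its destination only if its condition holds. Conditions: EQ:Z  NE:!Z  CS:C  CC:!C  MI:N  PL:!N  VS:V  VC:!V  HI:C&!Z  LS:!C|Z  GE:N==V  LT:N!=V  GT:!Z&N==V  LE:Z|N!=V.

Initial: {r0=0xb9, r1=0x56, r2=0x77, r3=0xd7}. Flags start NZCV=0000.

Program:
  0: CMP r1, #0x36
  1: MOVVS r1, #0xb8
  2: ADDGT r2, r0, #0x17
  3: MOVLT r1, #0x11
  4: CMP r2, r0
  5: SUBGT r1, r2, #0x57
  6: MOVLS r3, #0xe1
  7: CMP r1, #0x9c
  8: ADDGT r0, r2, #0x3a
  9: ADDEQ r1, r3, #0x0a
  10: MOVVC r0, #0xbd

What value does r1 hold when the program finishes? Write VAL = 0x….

VAL = 0x79

0: ✓ CMP  NZCV=0010
1: · MOVVS
2: ✓ ADDGT  r2←0xd0
3: · MOVLT
4: ✓ CMP  NZCV=0010
5: ✓ SUBGT  r1←0x79
6: · MOVLS
7: ✓ CMP  NZCV=1001
8: ✓ ADDGT  r0←0x0a
9: · ADDEQ
10: · MOVVC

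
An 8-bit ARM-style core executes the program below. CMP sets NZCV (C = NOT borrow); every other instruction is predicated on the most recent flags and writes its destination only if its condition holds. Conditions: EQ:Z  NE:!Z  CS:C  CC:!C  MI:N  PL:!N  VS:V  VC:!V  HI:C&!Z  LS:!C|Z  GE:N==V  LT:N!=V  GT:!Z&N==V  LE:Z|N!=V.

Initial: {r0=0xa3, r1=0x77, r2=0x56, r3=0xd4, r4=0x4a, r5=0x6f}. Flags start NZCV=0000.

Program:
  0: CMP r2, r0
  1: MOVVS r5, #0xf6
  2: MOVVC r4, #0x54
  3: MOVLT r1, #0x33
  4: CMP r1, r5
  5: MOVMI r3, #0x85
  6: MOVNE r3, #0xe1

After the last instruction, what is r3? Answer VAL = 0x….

VAL = 0xe1

[0] flags=1001 → (cmp)
[1] flags=1001 VS?T → r5=0xf6
[2] flags=1001 VC?F → skip
[3] flags=1001 LT?F → skip
[4] flags=1001 → (cmp)
[5] flags=1001 MI?T → r3=0x85
[6] flags=1001 NE?T → r3=0xe1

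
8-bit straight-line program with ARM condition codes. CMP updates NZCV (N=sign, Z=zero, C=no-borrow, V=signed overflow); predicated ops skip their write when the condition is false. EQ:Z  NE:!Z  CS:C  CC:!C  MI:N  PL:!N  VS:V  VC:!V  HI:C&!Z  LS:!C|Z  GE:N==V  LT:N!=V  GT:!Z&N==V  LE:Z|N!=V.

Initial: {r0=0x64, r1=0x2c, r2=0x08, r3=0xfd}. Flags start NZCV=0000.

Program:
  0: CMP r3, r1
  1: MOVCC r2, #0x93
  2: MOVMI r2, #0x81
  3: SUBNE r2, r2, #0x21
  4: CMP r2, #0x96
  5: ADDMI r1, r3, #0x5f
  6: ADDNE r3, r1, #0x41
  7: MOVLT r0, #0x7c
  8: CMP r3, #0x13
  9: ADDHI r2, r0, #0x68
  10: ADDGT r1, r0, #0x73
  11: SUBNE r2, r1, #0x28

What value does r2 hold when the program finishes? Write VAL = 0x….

VAL = 0x34

0: ✓ CMP  NZCV=1010
1: · MOVCC
2: ✓ MOVMI  r2←0x81
3: ✓ SUBNE  r2←0x60
4: ✓ CMP  NZCV=1001
5: ✓ ADDMI  r1←0x5c
6: ✓ ADDNE  r3←0x9d
7: · MOVLT
8: ✓ CMP  NZCV=1010
9: ✓ ADDHI  r2←0xcc
10: · ADDGT
11: ✓ SUBNE  r2←0x34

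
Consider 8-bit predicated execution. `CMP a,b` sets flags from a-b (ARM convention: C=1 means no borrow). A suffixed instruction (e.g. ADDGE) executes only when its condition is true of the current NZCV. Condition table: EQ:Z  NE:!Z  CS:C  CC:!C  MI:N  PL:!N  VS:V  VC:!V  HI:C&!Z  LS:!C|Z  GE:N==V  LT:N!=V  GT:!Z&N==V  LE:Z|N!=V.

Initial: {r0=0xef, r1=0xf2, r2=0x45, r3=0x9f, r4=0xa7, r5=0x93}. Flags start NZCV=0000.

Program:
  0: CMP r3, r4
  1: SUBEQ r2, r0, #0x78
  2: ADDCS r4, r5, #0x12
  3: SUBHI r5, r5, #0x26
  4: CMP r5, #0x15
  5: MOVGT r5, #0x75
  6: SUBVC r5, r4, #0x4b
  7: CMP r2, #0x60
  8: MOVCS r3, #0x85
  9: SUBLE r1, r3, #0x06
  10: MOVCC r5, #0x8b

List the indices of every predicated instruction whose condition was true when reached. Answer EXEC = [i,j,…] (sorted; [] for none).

EXEC = [9,10]

0: ✓ CMP  NZCV=1000
1: · SUBEQ
2: · ADDCS
3: · SUBHI
4: ✓ CMP  NZCV=0011
5: · MOVGT
6: · SUBVC
7: ✓ CMP  NZCV=1000
8: · MOVCS
9: ✓ SUBLE  r1←0x99
10: ✓ MOVCC  r5←0x8b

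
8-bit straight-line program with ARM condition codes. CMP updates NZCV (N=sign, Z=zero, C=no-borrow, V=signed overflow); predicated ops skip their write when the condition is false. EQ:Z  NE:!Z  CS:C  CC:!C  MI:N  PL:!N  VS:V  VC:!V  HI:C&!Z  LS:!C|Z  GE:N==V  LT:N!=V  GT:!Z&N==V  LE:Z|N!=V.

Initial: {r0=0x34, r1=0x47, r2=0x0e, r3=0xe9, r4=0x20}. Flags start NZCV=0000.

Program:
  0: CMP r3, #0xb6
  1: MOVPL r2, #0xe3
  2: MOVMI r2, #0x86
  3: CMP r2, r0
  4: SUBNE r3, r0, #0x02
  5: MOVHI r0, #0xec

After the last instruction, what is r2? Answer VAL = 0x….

[0] flags=0010 → (cmp)
[1] flags=0010 PL?T → r2=0xe3
[2] flags=0010 MI?F → skip
[3] flags=1010 → (cmp)
[4] flags=1010 NE?T → r3=0x32
[5] flags=1010 HI?T → r0=0xec

VAL = 0xe3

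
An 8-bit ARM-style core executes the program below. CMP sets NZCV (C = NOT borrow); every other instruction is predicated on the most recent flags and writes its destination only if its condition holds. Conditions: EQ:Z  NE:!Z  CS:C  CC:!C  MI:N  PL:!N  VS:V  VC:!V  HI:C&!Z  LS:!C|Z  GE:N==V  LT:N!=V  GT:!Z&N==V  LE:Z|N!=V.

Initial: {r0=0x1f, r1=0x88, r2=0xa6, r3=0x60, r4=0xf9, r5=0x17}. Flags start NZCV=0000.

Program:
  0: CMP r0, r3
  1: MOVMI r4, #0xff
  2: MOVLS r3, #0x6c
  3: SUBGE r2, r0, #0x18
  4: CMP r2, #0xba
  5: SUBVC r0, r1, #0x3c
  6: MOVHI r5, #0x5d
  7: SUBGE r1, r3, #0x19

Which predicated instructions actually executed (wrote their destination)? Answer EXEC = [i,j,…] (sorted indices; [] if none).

EXEC = [1,2,5]

0: ✓ CMP  NZCV=1000
1: ✓ MOVMI  r4←0xff
2: ✓ MOVLS  r3←0x6c
3: · SUBGE
4: ✓ CMP  NZCV=1000
5: ✓ SUBVC  r0←0x4c
6: · MOVHI
7: · SUBGE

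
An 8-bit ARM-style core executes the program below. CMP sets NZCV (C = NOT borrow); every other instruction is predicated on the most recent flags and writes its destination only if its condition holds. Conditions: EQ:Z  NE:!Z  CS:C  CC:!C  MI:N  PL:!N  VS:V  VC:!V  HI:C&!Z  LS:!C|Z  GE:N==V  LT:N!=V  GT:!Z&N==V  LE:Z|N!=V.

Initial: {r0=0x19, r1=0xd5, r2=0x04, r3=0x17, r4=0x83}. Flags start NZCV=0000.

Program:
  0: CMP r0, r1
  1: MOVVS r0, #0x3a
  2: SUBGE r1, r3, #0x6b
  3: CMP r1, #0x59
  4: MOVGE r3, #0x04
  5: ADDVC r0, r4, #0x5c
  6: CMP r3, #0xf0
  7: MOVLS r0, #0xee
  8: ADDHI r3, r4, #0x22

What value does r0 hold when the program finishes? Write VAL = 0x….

[0] flags=0000 → (cmp)
[1] flags=0000 VS?F → skip
[2] flags=0000 GE?T → r1=0xac
[3] flags=0011 → (cmp)
[4] flags=0011 GE?F → skip
[5] flags=0011 VC?F → skip
[6] flags=0000 → (cmp)
[7] flags=0000 LS?T → r0=0xee
[8] flags=0000 HI?F → skip

VAL = 0xee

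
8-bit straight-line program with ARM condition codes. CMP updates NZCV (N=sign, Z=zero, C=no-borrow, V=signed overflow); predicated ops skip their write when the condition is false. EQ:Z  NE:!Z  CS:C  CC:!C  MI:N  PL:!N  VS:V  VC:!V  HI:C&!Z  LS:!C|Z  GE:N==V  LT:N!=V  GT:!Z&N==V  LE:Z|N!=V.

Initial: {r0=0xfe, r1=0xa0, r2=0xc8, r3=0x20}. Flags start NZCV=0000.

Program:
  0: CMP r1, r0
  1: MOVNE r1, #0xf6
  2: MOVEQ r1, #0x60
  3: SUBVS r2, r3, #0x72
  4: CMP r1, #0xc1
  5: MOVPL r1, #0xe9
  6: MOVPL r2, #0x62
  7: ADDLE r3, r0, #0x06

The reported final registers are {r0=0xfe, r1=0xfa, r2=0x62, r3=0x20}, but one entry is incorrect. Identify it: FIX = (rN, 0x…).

0: ✓ CMP  NZCV=1000
1: ✓ MOVNE  r1←0xf6
2: · MOVEQ
3: · SUBVS
4: ✓ CMP  NZCV=0010
5: ✓ MOVPL  r1←0xe9
6: ✓ MOVPL  r2←0x62
7: · ADDLE

FIX = (r1, 0xe9)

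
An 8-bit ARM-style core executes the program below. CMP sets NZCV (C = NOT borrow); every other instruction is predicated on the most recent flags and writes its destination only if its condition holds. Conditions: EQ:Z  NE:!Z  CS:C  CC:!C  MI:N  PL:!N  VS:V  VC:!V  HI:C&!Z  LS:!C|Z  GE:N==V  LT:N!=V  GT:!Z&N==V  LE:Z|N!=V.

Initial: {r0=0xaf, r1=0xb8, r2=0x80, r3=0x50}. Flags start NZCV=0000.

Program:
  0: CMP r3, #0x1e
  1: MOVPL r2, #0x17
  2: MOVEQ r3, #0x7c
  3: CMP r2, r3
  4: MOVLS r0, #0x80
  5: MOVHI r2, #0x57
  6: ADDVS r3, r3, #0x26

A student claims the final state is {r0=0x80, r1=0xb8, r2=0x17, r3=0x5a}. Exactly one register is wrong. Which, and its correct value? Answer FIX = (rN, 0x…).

[0] flags=0010 → (cmp)
[1] flags=0010 PL?T → r2=0x17
[2] flags=0010 EQ?F → skip
[3] flags=1000 → (cmp)
[4] flags=1000 LS?T → r0=0x80
[5] flags=1000 HI?F → skip
[6] flags=1000 VS?F → skip

FIX = (r3, 0x50)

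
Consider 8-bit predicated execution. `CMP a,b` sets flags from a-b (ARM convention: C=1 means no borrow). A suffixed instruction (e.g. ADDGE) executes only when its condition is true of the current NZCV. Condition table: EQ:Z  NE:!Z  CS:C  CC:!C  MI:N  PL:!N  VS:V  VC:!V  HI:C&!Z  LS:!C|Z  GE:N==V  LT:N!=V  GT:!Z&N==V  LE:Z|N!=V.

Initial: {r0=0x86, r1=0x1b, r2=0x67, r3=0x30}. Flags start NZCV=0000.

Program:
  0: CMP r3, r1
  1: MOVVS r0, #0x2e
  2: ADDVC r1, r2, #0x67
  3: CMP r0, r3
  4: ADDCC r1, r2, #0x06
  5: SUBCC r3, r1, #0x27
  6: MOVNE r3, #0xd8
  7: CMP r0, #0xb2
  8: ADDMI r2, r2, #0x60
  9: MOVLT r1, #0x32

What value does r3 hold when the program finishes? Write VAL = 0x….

VAL = 0xd8

0: ✓ CMP  NZCV=0010
1: · MOVVS
2: ✓ ADDVC  r1←0xce
3: ✓ CMP  NZCV=0011
4: · ADDCC
5: · SUBCC
6: ✓ MOVNE  r3←0xd8
7: ✓ CMP  NZCV=1000
8: ✓ ADDMI  r2←0xc7
9: ✓ MOVLT  r1←0x32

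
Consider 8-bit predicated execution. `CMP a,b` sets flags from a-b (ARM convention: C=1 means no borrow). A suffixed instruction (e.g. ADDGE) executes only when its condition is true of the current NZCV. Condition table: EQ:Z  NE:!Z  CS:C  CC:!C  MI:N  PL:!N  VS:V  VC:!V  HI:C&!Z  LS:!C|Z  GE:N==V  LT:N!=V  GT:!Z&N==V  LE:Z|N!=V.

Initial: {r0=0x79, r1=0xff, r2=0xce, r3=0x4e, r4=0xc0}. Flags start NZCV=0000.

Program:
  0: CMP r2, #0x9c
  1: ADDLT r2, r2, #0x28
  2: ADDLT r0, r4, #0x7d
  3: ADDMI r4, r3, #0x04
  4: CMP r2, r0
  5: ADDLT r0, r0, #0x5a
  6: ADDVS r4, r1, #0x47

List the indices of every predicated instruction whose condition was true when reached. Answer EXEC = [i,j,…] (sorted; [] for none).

EXEC = [5,6]

[0] flags=0010 → (cmp)
[1] flags=0010 LT?F → skip
[2] flags=0010 LT?F → skip
[3] flags=0010 MI?F → skip
[4] flags=0011 → (cmp)
[5] flags=0011 LT?T → r0=0xd3
[6] flags=0011 VS?T → r4=0x46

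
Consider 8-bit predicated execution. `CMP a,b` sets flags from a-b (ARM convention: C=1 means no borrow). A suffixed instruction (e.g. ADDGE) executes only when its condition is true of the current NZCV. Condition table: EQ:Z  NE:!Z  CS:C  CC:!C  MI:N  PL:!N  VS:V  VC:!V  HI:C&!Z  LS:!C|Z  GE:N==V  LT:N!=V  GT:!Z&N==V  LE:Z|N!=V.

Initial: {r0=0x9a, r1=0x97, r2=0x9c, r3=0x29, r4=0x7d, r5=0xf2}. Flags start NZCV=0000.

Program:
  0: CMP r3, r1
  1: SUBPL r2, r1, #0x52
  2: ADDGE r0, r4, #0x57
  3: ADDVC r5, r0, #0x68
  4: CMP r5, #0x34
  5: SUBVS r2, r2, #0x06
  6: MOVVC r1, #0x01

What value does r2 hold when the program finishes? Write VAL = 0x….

[0] flags=1001 → (cmp)
[1] flags=1001 PL?F → skip
[2] flags=1001 GE?T → r0=0xd4
[3] flags=1001 VC?F → skip
[4] flags=1010 → (cmp)
[5] flags=1010 VS?F → skip
[6] flags=1010 VC?T → r1=0x01

VAL = 0x9c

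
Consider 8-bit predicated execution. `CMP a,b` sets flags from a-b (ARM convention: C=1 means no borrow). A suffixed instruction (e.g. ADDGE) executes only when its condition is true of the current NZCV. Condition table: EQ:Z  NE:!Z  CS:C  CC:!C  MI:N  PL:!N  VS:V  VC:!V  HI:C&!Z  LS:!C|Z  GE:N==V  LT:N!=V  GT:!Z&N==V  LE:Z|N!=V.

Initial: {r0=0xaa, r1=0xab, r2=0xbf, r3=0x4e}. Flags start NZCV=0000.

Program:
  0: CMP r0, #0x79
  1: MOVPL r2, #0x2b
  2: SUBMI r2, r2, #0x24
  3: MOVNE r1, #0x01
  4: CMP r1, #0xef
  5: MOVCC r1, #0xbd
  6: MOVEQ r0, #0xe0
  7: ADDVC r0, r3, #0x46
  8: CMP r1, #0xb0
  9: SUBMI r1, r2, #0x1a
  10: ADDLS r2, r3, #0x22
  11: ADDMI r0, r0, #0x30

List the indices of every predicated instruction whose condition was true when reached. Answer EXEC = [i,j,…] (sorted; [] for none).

0: ✓ CMP  NZCV=0011
1: ✓ MOVPL  r2←0x2b
2: · SUBMI
3: ✓ MOVNE  r1←0x01
4: ✓ CMP  NZCV=0000
5: ✓ MOVCC  r1←0xbd
6: · MOVEQ
7: ✓ ADDVC  r0←0x94
8: ✓ CMP  NZCV=0010
9: · SUBMI
10: · ADDLS
11: · ADDMI

EXEC = [1,3,5,7]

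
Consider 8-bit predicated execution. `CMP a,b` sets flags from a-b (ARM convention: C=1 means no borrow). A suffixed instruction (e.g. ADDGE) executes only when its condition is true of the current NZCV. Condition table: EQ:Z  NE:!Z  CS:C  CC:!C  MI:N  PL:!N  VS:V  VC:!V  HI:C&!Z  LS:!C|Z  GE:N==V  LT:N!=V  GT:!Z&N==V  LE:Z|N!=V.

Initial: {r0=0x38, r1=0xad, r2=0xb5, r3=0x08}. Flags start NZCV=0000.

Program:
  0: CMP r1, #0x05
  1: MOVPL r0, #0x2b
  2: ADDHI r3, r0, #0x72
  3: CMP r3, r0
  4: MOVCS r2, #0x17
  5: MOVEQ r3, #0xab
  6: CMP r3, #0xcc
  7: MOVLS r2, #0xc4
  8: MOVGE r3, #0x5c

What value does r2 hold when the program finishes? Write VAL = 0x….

[0] flags=1010 → (cmp)
[1] flags=1010 PL?F → skip
[2] flags=1010 HI?T → r3=0xaa
[3] flags=0011 → (cmp)
[4] flags=0011 CS?T → r2=0x17
[5] flags=0011 EQ?F → skip
[6] flags=1000 → (cmp)
[7] flags=1000 LS?T → r2=0xc4
[8] flags=1000 GE?F → skip

VAL = 0xc4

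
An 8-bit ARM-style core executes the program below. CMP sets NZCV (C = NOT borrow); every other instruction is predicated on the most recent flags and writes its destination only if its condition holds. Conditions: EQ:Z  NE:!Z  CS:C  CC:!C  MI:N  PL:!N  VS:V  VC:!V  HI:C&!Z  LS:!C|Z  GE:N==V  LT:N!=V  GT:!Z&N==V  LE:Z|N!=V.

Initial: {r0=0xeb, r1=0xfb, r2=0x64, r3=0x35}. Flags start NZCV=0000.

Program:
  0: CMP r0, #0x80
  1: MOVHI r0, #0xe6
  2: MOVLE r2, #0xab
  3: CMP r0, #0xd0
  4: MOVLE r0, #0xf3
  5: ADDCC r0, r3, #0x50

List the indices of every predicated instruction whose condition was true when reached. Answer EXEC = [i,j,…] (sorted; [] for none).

0: ✓ CMP  NZCV=0010
1: ✓ MOVHI  r0←0xe6
2: · MOVLE
3: ✓ CMP  NZCV=0010
4: · MOVLE
5: · ADDCC

EXEC = [1]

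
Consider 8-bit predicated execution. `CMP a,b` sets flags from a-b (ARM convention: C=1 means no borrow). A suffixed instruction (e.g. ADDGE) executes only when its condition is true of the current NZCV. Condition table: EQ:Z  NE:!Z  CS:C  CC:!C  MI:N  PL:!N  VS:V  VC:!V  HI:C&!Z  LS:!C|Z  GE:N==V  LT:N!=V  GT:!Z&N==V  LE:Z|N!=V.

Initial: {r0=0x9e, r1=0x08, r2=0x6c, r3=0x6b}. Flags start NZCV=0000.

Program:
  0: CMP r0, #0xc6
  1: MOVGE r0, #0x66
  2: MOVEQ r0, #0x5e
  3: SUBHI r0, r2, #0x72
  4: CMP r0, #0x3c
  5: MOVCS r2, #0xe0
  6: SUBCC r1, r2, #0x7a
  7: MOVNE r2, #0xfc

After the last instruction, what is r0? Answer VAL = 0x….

VAL = 0x9e

0: ✓ CMP  NZCV=1000
1: · MOVGE
2: · MOVEQ
3: · SUBHI
4: ✓ CMP  NZCV=0011
5: ✓ MOVCS  r2←0xe0
6: · SUBCC
7: ✓ MOVNE  r2←0xfc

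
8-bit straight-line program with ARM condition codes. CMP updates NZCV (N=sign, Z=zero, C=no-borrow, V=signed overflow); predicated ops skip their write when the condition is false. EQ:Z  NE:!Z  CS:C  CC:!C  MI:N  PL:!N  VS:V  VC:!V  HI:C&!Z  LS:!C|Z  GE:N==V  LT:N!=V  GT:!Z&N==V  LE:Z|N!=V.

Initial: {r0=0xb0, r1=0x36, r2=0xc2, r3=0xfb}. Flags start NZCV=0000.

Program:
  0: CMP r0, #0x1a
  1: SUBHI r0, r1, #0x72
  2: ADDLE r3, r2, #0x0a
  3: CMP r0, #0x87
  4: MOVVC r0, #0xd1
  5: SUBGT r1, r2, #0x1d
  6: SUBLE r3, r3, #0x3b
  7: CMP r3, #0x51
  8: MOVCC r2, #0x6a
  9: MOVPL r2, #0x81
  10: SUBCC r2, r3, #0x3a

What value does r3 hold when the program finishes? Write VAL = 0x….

[0] flags=1010 → (cmp)
[1] flags=1010 HI?T → r0=0xc4
[2] flags=1010 LE?T → r3=0xcc
[3] flags=0010 → (cmp)
[4] flags=0010 VC?T → r0=0xd1
[5] flags=0010 GT?T → r1=0xa5
[6] flags=0010 LE?F → skip
[7] flags=0011 → (cmp)
[8] flags=0011 CC?F → skip
[9] flags=0011 PL?T → r2=0x81
[10] flags=0011 CC?F → skip

VAL = 0xcc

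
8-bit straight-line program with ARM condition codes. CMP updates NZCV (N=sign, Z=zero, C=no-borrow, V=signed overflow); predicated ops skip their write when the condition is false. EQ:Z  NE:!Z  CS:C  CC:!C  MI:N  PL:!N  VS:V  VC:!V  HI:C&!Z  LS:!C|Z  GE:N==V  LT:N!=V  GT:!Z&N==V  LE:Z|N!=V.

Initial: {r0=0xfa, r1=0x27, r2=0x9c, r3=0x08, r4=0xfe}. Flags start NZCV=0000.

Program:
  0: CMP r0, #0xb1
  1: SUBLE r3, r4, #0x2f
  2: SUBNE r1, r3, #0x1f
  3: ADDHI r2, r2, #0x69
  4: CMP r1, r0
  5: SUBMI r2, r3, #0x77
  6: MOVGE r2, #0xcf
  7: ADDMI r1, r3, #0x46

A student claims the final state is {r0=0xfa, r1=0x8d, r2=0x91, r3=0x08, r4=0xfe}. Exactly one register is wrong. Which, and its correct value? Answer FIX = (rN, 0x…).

FIX = (r1, 0x4e)

[0] flags=0010 → (cmp)
[1] flags=0010 LE?F → skip
[2] flags=0010 NE?T → r1=0xe9
[3] flags=0010 HI?T → r2=0x05
[4] flags=1000 → (cmp)
[5] flags=1000 MI?T → r2=0x91
[6] flags=1000 GE?F → skip
[7] flags=1000 MI?T → r1=0x4e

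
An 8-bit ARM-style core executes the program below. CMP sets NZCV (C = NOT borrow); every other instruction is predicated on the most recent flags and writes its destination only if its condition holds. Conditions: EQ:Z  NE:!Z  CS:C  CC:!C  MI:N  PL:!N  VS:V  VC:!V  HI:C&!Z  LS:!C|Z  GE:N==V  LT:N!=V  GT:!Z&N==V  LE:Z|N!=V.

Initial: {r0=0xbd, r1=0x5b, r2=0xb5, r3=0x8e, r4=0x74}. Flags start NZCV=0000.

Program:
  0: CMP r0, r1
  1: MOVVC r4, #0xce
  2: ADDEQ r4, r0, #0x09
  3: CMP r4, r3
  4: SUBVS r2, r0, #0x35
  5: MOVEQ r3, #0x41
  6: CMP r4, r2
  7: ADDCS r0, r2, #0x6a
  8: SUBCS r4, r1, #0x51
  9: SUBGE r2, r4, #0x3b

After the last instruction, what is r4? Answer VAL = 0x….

0: ✓ CMP  NZCV=0011
1: · MOVVC
2: · ADDEQ
3: ✓ CMP  NZCV=1001
4: ✓ SUBVS  r2←0x88
5: · MOVEQ
6: ✓ CMP  NZCV=1001
7: · ADDCS
8: · SUBCS
9: ✓ SUBGE  r2←0x39

VAL = 0x74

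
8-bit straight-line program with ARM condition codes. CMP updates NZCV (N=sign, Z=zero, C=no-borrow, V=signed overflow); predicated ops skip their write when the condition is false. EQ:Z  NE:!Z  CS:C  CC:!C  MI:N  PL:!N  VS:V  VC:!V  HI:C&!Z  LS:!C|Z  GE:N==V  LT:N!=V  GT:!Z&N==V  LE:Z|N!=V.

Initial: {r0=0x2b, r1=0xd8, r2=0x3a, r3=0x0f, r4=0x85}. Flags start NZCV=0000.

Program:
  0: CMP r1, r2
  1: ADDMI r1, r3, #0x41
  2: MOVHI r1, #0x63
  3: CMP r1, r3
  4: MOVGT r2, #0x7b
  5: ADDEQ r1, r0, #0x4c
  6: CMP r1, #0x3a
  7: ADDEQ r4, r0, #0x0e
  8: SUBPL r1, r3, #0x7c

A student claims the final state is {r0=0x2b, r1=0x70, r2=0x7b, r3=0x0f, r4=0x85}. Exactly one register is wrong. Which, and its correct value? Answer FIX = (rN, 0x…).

FIX = (r1, 0x93)

0: ✓ CMP  NZCV=1010
1: ✓ ADDMI  r1←0x50
2: ✓ MOVHI  r1←0x63
3: ✓ CMP  NZCV=0010
4: ✓ MOVGT  r2←0x7b
5: · ADDEQ
6: ✓ CMP  NZCV=0010
7: · ADDEQ
8: ✓ SUBPL  r1←0x93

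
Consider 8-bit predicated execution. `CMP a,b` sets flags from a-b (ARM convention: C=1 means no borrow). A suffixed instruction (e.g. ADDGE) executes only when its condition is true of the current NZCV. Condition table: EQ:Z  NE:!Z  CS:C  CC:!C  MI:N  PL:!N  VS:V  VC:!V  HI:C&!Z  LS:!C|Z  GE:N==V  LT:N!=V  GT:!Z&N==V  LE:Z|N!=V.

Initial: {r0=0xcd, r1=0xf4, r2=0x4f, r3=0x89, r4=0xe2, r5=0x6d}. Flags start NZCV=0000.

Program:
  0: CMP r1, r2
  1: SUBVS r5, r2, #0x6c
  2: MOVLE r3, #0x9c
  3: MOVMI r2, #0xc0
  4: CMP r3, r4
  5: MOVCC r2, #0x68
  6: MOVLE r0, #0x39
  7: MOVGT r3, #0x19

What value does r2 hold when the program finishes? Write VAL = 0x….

[0] flags=1010 → (cmp)
[1] flags=1010 VS?F → skip
[2] flags=1010 LE?T → r3=0x9c
[3] flags=1010 MI?T → r2=0xc0
[4] flags=1000 → (cmp)
[5] flags=1000 CC?T → r2=0x68
[6] flags=1000 LE?T → r0=0x39
[7] flags=1000 GT?F → skip

VAL = 0x68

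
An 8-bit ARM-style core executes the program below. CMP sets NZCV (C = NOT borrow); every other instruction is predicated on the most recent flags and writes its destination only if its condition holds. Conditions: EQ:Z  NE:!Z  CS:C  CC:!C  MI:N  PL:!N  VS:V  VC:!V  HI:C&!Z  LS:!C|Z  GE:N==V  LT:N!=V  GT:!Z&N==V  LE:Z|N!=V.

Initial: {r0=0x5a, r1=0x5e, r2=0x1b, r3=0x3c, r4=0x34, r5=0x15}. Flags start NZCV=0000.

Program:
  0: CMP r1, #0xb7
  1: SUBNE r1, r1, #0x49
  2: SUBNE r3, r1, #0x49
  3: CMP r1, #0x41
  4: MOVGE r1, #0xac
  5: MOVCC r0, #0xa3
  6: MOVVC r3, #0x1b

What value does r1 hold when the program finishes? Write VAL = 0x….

VAL = 0x15

[0] flags=1001 → (cmp)
[1] flags=1001 NE?T → r1=0x15
[2] flags=1001 NE?T → r3=0xcc
[3] flags=1000 → (cmp)
[4] flags=1000 GE?F → skip
[5] flags=1000 CC?T → r0=0xa3
[6] flags=1000 VC?T → r3=0x1b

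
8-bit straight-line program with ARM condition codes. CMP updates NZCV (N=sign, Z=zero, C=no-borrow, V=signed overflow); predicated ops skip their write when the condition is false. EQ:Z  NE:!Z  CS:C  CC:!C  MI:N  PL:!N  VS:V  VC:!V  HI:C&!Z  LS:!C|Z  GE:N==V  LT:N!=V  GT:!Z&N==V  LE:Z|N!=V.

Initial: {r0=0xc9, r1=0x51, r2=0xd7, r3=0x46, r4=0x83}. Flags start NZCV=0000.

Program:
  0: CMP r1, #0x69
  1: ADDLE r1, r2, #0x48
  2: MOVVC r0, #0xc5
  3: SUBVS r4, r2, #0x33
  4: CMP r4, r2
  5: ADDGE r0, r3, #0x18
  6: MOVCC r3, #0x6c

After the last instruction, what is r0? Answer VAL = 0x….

VAL = 0xc5

[0] flags=1000 → (cmp)
[1] flags=1000 LE?T → r1=0x1f
[2] flags=1000 VC?T → r0=0xc5
[3] flags=1000 VS?F → skip
[4] flags=1000 → (cmp)
[5] flags=1000 GE?F → skip
[6] flags=1000 CC?T → r3=0x6c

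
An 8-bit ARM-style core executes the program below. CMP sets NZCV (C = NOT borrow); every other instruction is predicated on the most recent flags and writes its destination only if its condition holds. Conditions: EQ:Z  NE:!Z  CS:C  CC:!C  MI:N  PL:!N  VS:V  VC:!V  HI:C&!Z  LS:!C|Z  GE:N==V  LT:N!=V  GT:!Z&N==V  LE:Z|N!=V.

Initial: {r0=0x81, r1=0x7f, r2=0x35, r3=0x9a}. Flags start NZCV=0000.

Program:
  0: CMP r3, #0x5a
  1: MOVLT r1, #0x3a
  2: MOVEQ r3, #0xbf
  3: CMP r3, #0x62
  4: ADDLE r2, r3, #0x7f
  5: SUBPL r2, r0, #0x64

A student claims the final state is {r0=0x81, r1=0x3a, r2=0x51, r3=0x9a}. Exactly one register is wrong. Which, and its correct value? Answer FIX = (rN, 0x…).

0: ✓ CMP  NZCV=0011
1: ✓ MOVLT  r1←0x3a
2: · MOVEQ
3: ✓ CMP  NZCV=0011
4: ✓ ADDLE  r2←0x19
5: ✓ SUBPL  r2←0x1d

FIX = (r2, 0x1d)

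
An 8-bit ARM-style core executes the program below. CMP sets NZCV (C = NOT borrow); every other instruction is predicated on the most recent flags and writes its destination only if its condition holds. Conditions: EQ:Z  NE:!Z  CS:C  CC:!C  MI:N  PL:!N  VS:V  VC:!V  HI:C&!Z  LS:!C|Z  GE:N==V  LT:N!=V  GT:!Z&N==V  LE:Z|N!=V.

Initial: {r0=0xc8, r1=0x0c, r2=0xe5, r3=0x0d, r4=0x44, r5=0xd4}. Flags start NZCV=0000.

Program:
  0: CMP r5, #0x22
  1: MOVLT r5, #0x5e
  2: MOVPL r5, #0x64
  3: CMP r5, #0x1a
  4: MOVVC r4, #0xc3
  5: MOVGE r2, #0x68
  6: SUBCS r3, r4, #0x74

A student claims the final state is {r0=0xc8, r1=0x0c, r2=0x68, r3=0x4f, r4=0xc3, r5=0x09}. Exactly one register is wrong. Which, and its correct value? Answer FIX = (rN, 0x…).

FIX = (r5, 0x5e)

[0] flags=1010 → (cmp)
[1] flags=1010 LT?T → r5=0x5e
[2] flags=1010 PL?F → skip
[3] flags=0010 → (cmp)
[4] flags=0010 VC?T → r4=0xc3
[5] flags=0010 GE?T → r2=0x68
[6] flags=0010 CS?T → r3=0x4f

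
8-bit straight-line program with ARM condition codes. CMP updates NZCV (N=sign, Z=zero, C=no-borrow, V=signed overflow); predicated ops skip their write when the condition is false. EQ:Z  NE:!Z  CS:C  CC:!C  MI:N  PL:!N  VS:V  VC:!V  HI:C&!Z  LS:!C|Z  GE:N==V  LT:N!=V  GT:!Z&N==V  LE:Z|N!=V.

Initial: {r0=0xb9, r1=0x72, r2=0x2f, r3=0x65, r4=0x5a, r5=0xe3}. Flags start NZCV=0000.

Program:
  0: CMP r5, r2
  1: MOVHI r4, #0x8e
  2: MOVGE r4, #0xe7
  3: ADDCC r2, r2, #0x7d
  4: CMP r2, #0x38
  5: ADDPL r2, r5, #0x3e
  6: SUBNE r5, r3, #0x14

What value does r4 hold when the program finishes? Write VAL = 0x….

VAL = 0x8e

0: ✓ CMP  NZCV=1010
1: ✓ MOVHI  r4←0x8e
2: · MOVGE
3: · ADDCC
4: ✓ CMP  NZCV=1000
5: · ADDPL
6: ✓ SUBNE  r5←0x51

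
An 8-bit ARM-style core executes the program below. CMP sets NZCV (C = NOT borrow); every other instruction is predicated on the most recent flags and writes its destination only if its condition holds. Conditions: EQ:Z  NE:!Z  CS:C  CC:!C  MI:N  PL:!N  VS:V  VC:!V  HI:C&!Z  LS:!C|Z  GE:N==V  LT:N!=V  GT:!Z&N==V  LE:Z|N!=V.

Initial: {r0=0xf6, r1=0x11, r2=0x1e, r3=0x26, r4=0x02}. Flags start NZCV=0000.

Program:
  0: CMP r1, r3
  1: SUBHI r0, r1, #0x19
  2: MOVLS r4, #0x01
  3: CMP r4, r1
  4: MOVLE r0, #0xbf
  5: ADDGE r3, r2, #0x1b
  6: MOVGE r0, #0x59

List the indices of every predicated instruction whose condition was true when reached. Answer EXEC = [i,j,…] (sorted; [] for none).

[0] flags=1000 → (cmp)
[1] flags=1000 HI?F → skip
[2] flags=1000 LS?T → r4=0x01
[3] flags=1000 → (cmp)
[4] flags=1000 LE?T → r0=0xbf
[5] flags=1000 GE?F → skip
[6] flags=1000 GE?F → skip

EXEC = [2,4]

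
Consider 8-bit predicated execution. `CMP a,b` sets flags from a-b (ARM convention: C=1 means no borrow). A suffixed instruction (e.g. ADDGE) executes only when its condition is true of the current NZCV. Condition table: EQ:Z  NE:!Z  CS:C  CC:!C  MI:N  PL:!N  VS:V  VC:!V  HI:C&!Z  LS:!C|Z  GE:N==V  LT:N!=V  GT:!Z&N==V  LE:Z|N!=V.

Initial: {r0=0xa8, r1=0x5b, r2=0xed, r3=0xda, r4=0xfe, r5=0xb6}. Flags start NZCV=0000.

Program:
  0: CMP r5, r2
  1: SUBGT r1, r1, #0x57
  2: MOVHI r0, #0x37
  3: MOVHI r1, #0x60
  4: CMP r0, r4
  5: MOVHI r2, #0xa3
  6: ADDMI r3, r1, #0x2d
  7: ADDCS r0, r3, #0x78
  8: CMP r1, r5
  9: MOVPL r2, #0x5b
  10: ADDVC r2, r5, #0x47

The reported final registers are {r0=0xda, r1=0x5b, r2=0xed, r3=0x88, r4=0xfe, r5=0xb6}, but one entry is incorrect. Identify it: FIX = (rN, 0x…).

FIX = (r0, 0xa8)

[0] flags=1000 → (cmp)
[1] flags=1000 GT?F → skip
[2] flags=1000 HI?F → skip
[3] flags=1000 HI?F → skip
[4] flags=1000 → (cmp)
[5] flags=1000 HI?F → skip
[6] flags=1000 MI?T → r3=0x88
[7] flags=1000 CS?F → skip
[8] flags=1001 → (cmp)
[9] flags=1001 PL?F → skip
[10] flags=1001 VC?F → skip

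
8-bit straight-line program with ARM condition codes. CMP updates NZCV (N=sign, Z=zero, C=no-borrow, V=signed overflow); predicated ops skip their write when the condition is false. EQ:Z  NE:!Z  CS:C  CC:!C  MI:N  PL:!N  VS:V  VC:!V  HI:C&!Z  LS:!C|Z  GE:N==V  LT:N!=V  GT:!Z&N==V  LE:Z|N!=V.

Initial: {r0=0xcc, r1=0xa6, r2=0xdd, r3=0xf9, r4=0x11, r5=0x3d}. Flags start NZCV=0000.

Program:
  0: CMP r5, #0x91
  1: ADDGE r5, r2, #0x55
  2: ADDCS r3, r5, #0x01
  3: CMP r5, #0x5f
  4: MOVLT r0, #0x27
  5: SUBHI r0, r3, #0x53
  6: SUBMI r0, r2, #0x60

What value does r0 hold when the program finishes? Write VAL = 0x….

0: ✓ CMP  NZCV=1001
1: ✓ ADDGE  r5←0x32
2: · ADDCS
3: ✓ CMP  NZCV=1000
4: ✓ MOVLT  r0←0x27
5: · SUBHI
6: ✓ SUBMI  r0←0x7d

VAL = 0x7d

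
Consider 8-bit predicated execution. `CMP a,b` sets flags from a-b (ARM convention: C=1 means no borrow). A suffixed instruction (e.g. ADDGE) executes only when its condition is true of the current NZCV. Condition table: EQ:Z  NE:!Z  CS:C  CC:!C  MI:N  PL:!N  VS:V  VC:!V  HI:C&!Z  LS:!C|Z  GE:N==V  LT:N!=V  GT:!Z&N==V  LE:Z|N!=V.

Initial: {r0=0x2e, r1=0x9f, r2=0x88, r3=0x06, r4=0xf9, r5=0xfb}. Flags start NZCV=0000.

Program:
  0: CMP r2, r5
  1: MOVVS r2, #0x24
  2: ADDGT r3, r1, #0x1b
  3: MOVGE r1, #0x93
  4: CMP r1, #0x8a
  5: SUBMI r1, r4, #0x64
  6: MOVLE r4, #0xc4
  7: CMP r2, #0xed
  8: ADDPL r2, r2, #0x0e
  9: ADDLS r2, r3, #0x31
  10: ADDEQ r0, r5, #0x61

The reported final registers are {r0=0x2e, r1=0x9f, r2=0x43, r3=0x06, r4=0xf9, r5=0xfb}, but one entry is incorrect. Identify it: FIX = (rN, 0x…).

FIX = (r2, 0x37)

0: ✓ CMP  NZCV=1000
1: · MOVVS
2: · ADDGT
3: · MOVGE
4: ✓ CMP  NZCV=0010
5: · SUBMI
6: · MOVLE
7: ✓ CMP  NZCV=1000
8: · ADDPL
9: ✓ ADDLS  r2←0x37
10: · ADDEQ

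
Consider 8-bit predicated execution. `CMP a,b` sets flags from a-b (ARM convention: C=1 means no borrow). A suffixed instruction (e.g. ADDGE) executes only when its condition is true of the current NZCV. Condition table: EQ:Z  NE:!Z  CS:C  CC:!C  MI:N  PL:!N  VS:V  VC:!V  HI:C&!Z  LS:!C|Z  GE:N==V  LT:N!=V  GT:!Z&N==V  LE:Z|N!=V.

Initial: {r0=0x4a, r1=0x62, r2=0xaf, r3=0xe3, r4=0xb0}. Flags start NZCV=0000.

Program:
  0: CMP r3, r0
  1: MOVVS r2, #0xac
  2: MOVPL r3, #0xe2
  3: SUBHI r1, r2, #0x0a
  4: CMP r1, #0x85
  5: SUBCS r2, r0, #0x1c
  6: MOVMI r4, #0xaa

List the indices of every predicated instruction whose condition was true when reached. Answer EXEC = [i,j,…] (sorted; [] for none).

EXEC = [3,5]

[0] flags=1010 → (cmp)
[1] flags=1010 VS?F → skip
[2] flags=1010 PL?F → skip
[3] flags=1010 HI?T → r1=0xa5
[4] flags=0010 → (cmp)
[5] flags=0010 CS?T → r2=0x2e
[6] flags=0010 MI?F → skip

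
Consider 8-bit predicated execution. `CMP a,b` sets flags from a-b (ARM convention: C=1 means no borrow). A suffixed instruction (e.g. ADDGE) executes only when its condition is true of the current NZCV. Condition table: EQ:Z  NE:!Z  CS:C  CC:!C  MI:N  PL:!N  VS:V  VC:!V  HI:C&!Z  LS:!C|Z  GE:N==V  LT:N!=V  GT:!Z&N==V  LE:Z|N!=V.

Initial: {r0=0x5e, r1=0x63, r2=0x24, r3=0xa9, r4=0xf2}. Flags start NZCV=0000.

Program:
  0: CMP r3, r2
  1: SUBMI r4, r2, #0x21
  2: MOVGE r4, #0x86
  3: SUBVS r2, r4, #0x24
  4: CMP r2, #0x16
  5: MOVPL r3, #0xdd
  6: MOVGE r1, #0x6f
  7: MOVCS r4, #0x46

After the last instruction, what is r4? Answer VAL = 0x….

VAL = 0x46

0: ✓ CMP  NZCV=1010
1: ✓ SUBMI  r4←0x03
2: · MOVGE
3: · SUBVS
4: ✓ CMP  NZCV=0010
5: ✓ MOVPL  r3←0xdd
6: ✓ MOVGE  r1←0x6f
7: ✓ MOVCS  r4←0x46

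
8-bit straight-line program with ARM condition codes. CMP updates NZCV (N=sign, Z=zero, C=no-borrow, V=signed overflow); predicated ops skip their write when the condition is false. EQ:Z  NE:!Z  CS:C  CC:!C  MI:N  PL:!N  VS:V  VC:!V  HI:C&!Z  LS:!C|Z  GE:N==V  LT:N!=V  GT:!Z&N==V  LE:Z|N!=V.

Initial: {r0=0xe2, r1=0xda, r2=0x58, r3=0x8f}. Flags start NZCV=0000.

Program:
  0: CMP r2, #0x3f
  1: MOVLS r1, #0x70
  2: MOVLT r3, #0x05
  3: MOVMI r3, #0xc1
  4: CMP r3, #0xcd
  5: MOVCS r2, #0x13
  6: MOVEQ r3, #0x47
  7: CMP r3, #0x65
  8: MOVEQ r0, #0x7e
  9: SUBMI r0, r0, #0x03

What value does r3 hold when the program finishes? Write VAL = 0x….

[0] flags=0010 → (cmp)
[1] flags=0010 LS?F → skip
[2] flags=0010 LT?F → skip
[3] flags=0010 MI?F → skip
[4] flags=1000 → (cmp)
[5] flags=1000 CS?F → skip
[6] flags=1000 EQ?F → skip
[7] flags=0011 → (cmp)
[8] flags=0011 EQ?F → skip
[9] flags=0011 MI?F → skip

VAL = 0x8f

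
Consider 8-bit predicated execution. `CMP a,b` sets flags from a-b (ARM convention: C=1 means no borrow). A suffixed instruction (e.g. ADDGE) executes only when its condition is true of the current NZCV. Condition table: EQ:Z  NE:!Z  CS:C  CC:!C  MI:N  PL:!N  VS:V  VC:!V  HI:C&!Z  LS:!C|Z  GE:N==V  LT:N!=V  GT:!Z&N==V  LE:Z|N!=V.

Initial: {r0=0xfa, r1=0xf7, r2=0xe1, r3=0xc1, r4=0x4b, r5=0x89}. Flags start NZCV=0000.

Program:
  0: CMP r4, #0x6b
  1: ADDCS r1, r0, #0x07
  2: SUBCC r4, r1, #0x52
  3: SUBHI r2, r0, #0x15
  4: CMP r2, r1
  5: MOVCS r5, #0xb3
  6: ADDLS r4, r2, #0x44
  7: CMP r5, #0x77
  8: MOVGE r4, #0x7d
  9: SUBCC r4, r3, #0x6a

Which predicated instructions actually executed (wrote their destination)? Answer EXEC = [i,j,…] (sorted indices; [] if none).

EXEC = [2,6]

[0] flags=1000 → (cmp)
[1] flags=1000 CS?F → skip
[2] flags=1000 CC?T → r4=0xa5
[3] flags=1000 HI?F → skip
[4] flags=1000 → (cmp)
[5] flags=1000 CS?F → skip
[6] flags=1000 LS?T → r4=0x25
[7] flags=0011 → (cmp)
[8] flags=0011 GE?F → skip
[9] flags=0011 CC?F → skip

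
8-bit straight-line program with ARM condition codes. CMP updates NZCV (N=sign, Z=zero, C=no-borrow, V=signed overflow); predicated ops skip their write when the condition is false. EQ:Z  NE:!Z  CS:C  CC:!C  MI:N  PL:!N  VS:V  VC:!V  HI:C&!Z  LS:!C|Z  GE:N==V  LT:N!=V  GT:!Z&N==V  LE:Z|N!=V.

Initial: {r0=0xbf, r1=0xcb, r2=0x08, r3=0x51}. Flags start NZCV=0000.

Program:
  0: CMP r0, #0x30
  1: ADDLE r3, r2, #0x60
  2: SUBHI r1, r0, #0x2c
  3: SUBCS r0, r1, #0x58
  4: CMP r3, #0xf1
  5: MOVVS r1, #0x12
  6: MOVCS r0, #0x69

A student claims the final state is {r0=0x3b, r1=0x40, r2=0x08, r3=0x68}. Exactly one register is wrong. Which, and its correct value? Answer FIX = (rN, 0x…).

[0] flags=1010 → (cmp)
[1] flags=1010 LE?T → r3=0x68
[2] flags=1010 HI?T → r1=0x93
[3] flags=1010 CS?T → r0=0x3b
[4] flags=0000 → (cmp)
[5] flags=0000 VS?F → skip
[6] flags=0000 CS?F → skip

FIX = (r1, 0x93)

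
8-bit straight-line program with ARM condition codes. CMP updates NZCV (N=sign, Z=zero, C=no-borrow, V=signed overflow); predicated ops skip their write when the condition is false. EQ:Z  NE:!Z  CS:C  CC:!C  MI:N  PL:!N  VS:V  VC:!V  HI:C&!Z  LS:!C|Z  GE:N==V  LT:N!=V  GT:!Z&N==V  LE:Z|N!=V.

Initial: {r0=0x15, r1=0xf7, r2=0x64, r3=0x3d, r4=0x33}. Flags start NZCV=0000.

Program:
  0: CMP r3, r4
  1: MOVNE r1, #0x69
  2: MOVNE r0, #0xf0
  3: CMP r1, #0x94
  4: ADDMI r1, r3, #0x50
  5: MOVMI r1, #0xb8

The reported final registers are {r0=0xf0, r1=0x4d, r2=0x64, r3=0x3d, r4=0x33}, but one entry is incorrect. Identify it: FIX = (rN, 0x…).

0: ✓ CMP  NZCV=0010
1: ✓ MOVNE  r1←0x69
2: ✓ MOVNE  r0←0xf0
3: ✓ CMP  NZCV=1001
4: ✓ ADDMI  r1←0x8d
5: ✓ MOVMI  r1←0xb8

FIX = (r1, 0xb8)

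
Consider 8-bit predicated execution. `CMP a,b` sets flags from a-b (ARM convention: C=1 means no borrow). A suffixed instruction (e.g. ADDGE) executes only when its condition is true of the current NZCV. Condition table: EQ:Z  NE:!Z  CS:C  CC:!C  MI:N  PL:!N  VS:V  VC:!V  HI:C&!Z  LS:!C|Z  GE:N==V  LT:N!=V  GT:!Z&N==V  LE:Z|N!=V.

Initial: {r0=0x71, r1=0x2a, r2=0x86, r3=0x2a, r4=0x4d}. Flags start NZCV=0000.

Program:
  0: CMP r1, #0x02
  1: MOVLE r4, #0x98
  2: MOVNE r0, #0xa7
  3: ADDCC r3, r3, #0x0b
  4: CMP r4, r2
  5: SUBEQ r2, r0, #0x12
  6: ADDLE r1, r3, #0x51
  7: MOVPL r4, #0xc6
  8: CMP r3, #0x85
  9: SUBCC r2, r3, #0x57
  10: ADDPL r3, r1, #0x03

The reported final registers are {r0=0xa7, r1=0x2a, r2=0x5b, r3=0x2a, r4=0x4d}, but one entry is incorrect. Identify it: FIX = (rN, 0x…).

FIX = (r2, 0xd3)

[0] flags=0010 → (cmp)
[1] flags=0010 LE?F → skip
[2] flags=0010 NE?T → r0=0xa7
[3] flags=0010 CC?F → skip
[4] flags=1001 → (cmp)
[5] flags=1001 EQ?F → skip
[6] flags=1001 LE?F → skip
[7] flags=1001 PL?F → skip
[8] flags=1001 → (cmp)
[9] flags=1001 CC?T → r2=0xd3
[10] flags=1001 PL?F → skip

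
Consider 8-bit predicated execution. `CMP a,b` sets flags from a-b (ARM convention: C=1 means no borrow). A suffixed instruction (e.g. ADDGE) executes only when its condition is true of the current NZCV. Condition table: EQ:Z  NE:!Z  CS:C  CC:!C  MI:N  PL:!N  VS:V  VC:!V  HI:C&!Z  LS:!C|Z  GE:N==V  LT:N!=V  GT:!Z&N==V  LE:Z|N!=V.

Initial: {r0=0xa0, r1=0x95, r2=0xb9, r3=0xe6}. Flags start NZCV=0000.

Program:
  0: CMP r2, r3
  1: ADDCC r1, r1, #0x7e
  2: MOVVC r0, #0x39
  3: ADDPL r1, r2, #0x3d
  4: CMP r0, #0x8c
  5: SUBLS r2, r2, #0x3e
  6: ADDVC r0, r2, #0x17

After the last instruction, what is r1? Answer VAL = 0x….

0: ✓ CMP  NZCV=1000
1: ✓ ADDCC  r1←0x13
2: ✓ MOVVC  r0←0x39
3: · ADDPL
4: ✓ CMP  NZCV=1001
5: ✓ SUBLS  r2←0x7b
6: · ADDVC

VAL = 0x13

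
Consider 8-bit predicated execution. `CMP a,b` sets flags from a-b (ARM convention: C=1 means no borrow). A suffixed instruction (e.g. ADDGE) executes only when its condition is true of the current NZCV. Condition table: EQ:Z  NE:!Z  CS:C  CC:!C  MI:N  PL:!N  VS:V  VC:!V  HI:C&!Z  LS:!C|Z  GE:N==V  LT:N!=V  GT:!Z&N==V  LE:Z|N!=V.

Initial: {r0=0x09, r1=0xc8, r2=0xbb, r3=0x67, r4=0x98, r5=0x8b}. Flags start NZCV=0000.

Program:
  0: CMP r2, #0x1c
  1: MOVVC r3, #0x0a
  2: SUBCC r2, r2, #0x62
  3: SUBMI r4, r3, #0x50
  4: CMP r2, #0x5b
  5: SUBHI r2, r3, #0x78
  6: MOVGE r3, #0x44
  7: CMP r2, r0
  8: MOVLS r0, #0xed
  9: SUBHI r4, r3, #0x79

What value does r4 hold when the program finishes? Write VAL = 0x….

[0] flags=1010 → (cmp)
[1] flags=1010 VC?T → r3=0x0a
[2] flags=1010 CC?F → skip
[3] flags=1010 MI?T → r4=0xba
[4] flags=0011 → (cmp)
[5] flags=0011 HI?T → r2=0x92
[6] flags=0011 GE?F → skip
[7] flags=1010 → (cmp)
[8] flags=1010 LS?F → skip
[9] flags=1010 HI?T → r4=0x91

VAL = 0x91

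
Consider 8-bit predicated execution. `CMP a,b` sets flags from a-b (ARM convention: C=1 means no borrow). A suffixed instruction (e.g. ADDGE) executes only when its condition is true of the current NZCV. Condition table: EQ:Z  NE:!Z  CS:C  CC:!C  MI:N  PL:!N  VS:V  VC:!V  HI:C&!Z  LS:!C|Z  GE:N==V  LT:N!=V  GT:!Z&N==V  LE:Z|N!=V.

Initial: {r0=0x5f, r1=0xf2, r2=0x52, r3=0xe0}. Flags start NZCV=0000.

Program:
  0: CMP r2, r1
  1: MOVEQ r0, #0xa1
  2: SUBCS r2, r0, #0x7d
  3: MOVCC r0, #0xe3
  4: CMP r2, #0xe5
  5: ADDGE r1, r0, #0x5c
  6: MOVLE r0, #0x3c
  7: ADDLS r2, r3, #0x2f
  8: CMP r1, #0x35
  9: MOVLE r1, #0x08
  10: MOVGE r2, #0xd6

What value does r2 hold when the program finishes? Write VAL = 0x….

VAL = 0xd6

[0] flags=0000 → (cmp)
[1] flags=0000 EQ?F → skip
[2] flags=0000 CS?F → skip
[3] flags=0000 CC?T → r0=0xe3
[4] flags=0000 → (cmp)
[5] flags=0000 GE?T → r1=0x3f
[6] flags=0000 LE?F → skip
[7] flags=0000 LS?T → r2=0x0f
[8] flags=0010 → (cmp)
[9] flags=0010 LE?F → skip
[10] flags=0010 GE?T → r2=0xd6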